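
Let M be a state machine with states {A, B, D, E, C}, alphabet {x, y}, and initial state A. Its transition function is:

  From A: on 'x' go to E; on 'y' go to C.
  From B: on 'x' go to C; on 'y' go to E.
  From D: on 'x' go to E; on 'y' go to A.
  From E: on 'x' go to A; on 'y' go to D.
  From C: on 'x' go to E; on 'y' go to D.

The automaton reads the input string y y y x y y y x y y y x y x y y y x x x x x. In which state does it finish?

E

Trace: A -y-> C -y-> D -y-> A -x-> E -y-> D -y-> A -y-> C -x-> E -y-> D -y-> A -y-> C -x-> E -y-> D -x-> E -y-> D -y-> A -y-> C -x-> E -x-> A -x-> E -x-> A -x-> E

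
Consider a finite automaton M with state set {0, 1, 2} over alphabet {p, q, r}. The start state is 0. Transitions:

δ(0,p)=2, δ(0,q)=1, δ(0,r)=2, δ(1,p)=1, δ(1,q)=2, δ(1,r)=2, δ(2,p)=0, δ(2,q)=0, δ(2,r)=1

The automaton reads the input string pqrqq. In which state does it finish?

1

Trace: 0 -p-> 2 -q-> 0 -r-> 2 -q-> 0 -q-> 1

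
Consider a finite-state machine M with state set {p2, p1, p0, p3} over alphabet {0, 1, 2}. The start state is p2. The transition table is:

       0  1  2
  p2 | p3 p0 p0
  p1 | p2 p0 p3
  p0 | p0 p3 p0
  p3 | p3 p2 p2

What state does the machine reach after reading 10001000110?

p0

Trace: p2 -1-> p0 -0-> p0 -0-> p0 -0-> p0 -1-> p3 -0-> p3 -0-> p3 -0-> p3 -1-> p2 -1-> p0 -0-> p0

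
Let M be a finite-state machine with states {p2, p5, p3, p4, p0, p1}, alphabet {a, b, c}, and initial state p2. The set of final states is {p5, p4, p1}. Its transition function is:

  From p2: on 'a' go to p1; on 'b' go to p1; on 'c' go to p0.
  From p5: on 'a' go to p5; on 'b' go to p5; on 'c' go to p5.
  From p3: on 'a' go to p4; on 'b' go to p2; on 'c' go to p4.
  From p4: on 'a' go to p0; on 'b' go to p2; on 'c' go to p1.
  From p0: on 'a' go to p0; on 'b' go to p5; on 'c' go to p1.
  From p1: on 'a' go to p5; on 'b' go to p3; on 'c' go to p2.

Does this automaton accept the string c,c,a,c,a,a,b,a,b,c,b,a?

Yes

p2 → p0 → p1 → p5 → p5 → p5 → p5 → p5 → p5 → p5 → p5 → p5 → p5
End state p5 is accepting.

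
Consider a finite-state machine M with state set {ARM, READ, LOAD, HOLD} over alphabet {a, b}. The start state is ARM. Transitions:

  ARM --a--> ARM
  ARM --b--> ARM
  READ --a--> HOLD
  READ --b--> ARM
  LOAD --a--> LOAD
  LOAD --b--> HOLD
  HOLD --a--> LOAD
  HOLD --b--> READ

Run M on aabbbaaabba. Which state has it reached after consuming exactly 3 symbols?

ARM

start at ARM
read 'a': ARM → ARM
read 'a': ARM → ARM
read 'b': ARM → ARM
After 3 symbols: ARM.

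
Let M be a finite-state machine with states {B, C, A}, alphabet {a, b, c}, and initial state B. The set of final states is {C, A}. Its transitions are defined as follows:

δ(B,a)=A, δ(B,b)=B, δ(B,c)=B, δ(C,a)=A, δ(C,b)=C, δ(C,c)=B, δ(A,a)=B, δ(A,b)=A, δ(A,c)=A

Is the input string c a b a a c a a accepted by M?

Trace: B -c-> B -a-> A -b-> A -a-> B -a-> A -c-> A -a-> B -a-> A
End state A is accepting.

Yes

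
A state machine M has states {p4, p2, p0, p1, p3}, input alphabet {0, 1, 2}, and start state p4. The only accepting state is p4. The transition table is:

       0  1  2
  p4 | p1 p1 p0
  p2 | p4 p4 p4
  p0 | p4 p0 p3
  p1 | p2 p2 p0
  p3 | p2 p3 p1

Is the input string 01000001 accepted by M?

No

start at p4
read '0': p4 → p1
read '1': p1 → p2
read '0': p2 → p4
read '0': p4 → p1
read '0': p1 → p2
read '0': p2 → p4
read '0': p4 → p1
read '1': p1 → p2
End state p2 is not accepting.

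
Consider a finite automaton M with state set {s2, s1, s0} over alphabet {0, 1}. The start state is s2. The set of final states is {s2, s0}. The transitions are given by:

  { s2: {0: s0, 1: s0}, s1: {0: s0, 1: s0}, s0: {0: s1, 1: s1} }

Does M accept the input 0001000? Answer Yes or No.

Yes

s2 → s0 → s1 → s0 → s1 → s0 → s1 → s0
End state s0 is accepting.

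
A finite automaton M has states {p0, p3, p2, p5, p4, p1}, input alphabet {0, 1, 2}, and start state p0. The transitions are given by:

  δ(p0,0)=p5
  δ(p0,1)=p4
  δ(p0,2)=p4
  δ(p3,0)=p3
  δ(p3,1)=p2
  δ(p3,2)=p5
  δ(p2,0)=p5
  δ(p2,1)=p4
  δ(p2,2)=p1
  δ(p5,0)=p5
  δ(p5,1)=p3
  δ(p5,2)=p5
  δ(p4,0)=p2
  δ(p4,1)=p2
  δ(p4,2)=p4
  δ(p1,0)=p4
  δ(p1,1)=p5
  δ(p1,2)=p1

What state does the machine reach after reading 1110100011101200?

Trace: p0 -1-> p4 -1-> p2 -1-> p4 -0-> p2 -1-> p4 -0-> p2 -0-> p5 -0-> p5 -1-> p3 -1-> p2 -1-> p4 -0-> p2 -1-> p4 -2-> p4 -0-> p2 -0-> p5

p5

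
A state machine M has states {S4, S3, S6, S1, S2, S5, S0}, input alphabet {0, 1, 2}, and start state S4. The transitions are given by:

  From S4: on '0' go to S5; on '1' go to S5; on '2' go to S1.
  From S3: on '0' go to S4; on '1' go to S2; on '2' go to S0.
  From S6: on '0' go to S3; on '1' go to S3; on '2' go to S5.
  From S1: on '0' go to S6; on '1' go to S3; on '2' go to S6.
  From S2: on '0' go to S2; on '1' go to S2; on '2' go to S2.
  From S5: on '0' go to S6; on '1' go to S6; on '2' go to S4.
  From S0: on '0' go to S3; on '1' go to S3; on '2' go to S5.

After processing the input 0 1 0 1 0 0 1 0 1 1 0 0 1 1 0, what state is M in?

S2

Trace: S4 -0-> S5 -1-> S6 -0-> S3 -1-> S2 -0-> S2 -0-> S2 -1-> S2 -0-> S2 -1-> S2 -1-> S2 -0-> S2 -0-> S2 -1-> S2 -1-> S2 -0-> S2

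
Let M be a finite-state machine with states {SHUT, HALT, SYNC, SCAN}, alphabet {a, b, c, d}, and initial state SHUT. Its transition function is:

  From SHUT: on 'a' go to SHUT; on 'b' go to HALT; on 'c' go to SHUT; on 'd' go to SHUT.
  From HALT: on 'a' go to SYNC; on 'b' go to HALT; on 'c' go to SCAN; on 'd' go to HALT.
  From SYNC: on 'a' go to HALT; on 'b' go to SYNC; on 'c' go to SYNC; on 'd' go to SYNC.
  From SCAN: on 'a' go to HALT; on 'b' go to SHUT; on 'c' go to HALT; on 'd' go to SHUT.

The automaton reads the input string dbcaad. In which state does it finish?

SHUT → SHUT → HALT → SCAN → HALT → SYNC → SYNC

SYNC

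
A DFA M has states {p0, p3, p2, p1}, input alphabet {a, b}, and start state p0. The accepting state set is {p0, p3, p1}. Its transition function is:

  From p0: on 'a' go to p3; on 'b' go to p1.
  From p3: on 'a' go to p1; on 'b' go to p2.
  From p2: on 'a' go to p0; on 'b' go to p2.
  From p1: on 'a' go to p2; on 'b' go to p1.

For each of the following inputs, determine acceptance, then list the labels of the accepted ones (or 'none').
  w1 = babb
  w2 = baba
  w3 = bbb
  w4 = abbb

w1:
  start at p0
  read 'b': p0 → p1
  read 'a': p1 → p2
  read 'b': p2 → p2
  read 'b': p2 → p2
  end p2, rejected
w2:
  start at p0
  read 'b': p0 → p1
  read 'a': p1 → p2
  read 'b': p2 → p2
  read 'a': p2 → p0
  end p0, accepted
w3:
  start at p0
  read 'b': p0 → p1
  read 'b': p1 → p1
  read 'b': p1 → p1
  end p1, accepted
w4:
  start at p0
  read 'a': p0 → p3
  read 'b': p3 → p2
  read 'b': p2 → p2
  read 'b': p2 → p2
  end p2, rejected

w2, w3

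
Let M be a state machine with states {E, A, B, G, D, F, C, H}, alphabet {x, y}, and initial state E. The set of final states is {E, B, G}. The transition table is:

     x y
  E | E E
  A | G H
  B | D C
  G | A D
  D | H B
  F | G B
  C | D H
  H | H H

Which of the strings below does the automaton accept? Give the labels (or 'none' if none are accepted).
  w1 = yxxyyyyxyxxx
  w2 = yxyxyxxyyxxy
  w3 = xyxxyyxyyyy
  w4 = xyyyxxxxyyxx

w1, w2, w3, w4

w1: Trace: E -y-> E -x-> E -x-> E -y-> E -y-> E -y-> E -y-> E -x-> E -y-> E -x-> E -x-> E -x-> E  → end E, accepted
w2: Trace: E -y-> E -x-> E -y-> E -x-> E -y-> E -x-> E -x-> E -y-> E -y-> E -x-> E -x-> E -y-> E  → end E, accepted
w3: Trace: E -x-> E -y-> E -x-> E -x-> E -y-> E -y-> E -x-> E -y-> E -y-> E -y-> E -y-> E  → end E, accepted
w4: Trace: E -x-> E -y-> E -y-> E -y-> E -x-> E -x-> E -x-> E -x-> E -y-> E -y-> E -x-> E -x-> E  → end E, accepted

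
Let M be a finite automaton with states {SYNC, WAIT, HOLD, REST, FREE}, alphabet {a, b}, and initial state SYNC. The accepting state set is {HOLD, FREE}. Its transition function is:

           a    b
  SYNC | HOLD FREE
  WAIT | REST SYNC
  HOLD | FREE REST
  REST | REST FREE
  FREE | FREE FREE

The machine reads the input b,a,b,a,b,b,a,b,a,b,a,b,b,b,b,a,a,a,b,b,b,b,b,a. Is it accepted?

Yes

start at SYNC
read 'b': SYNC → FREE
read 'a': FREE → FREE
read 'b': FREE → FREE
read 'a': FREE → FREE
read 'b': FREE → FREE
read 'b': FREE → FREE
read 'a': FREE → FREE
read 'b': FREE → FREE
read 'a': FREE → FREE
read 'b': FREE → FREE
read 'a': FREE → FREE
read 'b': FREE → FREE
read 'b': FREE → FREE
read 'b': FREE → FREE
read 'b': FREE → FREE
read 'a': FREE → FREE
read 'a': FREE → FREE
read 'a': FREE → FREE
read 'b': FREE → FREE
read 'b': FREE → FREE
read 'b': FREE → FREE
read 'b': FREE → FREE
read 'b': FREE → FREE
read 'a': FREE → FREE
End state FREE is accepting.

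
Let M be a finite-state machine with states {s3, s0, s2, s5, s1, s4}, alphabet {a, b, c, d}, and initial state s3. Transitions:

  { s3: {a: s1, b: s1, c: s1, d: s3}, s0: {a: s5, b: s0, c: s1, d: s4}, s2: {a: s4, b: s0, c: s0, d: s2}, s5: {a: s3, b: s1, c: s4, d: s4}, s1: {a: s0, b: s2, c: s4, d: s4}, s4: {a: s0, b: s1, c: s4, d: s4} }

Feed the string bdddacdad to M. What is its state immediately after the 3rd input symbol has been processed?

s4

start at s3
read 'b': s3 → s1
read 'd': s1 → s4
read 'd': s4 → s4
After 3 symbols: s4.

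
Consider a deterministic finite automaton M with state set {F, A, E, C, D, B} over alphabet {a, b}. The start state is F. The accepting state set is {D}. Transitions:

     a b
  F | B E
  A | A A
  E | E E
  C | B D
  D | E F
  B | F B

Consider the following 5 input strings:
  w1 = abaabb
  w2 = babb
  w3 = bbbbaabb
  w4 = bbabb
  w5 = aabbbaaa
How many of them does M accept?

w1:
  start at F
  read 'a': F → B
  read 'b': B → B
  read 'a': B → F
  read 'a': F → B
  read 'b': B → B
  read 'b': B → B
  end B, rejected
w2:
  start at F
  read 'b': F → E
  read 'a': E → E
  read 'b': E → E
  read 'b': E → E
  end E, rejected
w3:
  start at F
  read 'b': F → E
  read 'b': E → E
  read 'b': E → E
  read 'b': E → E
  read 'a': E → E
  read 'a': E → E
  read 'b': E → E
  read 'b': E → E
  end E, rejected
w4:
  start at F
  read 'b': F → E
  read 'b': E → E
  read 'a': E → E
  read 'b': E → E
  read 'b': E → E
  end E, rejected
w5:
  start at F
  read 'a': F → B
  read 'a': B → F
  read 'b': F → E
  read 'b': E → E
  read 'b': E → E
  read 'a': E → E
  read 'a': E → E
  read 'a': E → E
  end E, rejected

0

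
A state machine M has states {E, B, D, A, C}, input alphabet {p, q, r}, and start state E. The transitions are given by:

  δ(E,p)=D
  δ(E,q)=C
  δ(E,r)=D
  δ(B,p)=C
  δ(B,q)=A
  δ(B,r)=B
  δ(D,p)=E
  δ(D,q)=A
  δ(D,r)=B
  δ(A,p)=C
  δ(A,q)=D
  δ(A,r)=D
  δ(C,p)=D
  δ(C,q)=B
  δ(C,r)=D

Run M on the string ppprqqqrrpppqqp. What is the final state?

E → D → E → D → B → A → D → A → D → B → C → D → E → C → B → C

C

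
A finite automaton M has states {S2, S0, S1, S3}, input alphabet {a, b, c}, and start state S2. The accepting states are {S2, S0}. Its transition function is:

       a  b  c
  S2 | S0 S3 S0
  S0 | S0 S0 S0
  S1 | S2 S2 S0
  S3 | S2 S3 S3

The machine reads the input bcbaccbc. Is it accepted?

Trace: S2 -b-> S3 -c-> S3 -b-> S3 -a-> S2 -c-> S0 -c-> S0 -b-> S0 -c-> S0
End state S0 is accepting.

Yes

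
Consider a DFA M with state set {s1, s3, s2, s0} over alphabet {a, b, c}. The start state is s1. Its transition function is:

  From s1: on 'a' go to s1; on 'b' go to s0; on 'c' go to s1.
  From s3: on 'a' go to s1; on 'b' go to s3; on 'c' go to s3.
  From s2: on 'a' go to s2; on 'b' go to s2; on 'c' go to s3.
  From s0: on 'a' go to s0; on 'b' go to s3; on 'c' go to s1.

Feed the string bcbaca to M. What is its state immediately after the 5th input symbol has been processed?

Trace: s1 -b-> s0 -c-> s1 -b-> s0 -a-> s0 -c-> s1
After 5 symbols: s1.

s1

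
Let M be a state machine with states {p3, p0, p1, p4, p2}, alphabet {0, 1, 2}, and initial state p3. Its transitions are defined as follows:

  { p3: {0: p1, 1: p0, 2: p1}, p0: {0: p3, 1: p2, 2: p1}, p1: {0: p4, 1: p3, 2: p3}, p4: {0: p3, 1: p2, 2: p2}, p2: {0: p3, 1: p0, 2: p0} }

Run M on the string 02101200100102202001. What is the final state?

p3

Trace: p3 -0-> p1 -2-> p3 -1-> p0 -0-> p3 -1-> p0 -2-> p1 -0-> p4 -0-> p3 -1-> p0 -0-> p3 -0-> p1 -1-> p3 -0-> p1 -2-> p3 -2-> p1 -0-> p4 -2-> p2 -0-> p3 -0-> p1 -1-> p3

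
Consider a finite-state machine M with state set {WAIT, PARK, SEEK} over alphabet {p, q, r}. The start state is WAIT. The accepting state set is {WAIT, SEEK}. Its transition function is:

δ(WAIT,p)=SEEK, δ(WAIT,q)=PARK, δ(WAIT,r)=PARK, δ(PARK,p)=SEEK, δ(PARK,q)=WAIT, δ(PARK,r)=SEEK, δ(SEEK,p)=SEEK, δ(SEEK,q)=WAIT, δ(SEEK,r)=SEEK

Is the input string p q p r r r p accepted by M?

Trace: WAIT -p-> SEEK -q-> WAIT -p-> SEEK -r-> SEEK -r-> SEEK -r-> SEEK -p-> SEEK
End state SEEK is accepting.

Yes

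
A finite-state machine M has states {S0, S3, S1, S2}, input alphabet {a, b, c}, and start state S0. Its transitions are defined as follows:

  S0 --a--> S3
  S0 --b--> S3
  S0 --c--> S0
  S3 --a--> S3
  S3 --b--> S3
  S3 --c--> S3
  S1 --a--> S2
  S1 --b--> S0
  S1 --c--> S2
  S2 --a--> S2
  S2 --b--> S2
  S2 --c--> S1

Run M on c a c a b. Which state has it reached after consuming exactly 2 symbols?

Trace: S0 -c-> S0 -a-> S3
After 2 symbols: S3.

S3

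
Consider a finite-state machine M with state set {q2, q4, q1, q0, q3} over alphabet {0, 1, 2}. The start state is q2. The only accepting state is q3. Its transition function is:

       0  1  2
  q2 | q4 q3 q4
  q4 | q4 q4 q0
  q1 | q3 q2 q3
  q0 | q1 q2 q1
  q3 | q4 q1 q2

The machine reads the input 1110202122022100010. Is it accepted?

Trace: q2 -1-> q3 -1-> q1 -1-> q2 -0-> q4 -2-> q0 -0-> q1 -2-> q3 -1-> q1 -2-> q3 -2-> q2 -0-> q4 -2-> q0 -2-> q1 -1-> q2 -0-> q4 -0-> q4 -0-> q4 -1-> q4 -0-> q4
End state q4 is not accepting.

No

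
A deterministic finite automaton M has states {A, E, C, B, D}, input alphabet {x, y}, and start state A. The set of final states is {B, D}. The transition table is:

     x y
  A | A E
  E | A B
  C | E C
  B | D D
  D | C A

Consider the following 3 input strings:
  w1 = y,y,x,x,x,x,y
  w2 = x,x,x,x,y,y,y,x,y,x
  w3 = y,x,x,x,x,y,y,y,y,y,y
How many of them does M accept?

w1:
  start at A
  read 'y': A → E
  read 'y': E → B
  read 'x': B → D
  read 'x': D → C
  read 'x': C → E
  read 'x': E → A
  read 'y': A → E
  end E, rejected
w2:
  start at A
  read 'x': A → A
  read 'x': A → A
  read 'x': A → A
  read 'x': A → A
  read 'y': A → E
  read 'y': E → B
  read 'y': B → D
  read 'x': D → C
  read 'y': C → C
  read 'x': C → E
  end E, rejected
w3:
  start at A
  read 'y': A → E
  read 'x': E → A
  read 'x': A → A
  read 'x': A → A
  read 'x': A → A
  read 'y': A → E
  read 'y': E → B
  read 'y': B → D
  read 'y': D → A
  read 'y': A → E
  read 'y': E → B
  end B, accepted

1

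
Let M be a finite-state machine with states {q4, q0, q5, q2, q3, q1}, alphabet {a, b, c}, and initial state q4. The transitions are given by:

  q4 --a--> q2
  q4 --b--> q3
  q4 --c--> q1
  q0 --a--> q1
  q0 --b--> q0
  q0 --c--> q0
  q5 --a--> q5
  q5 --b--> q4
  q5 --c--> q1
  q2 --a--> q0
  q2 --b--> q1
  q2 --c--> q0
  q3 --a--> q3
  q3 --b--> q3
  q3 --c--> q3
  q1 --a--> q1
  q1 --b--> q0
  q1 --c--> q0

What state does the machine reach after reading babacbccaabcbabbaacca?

q3

Trace: q4 -b-> q3 -a-> q3 -b-> q3 -a-> q3 -c-> q3 -b-> q3 -c-> q3 -c-> q3 -a-> q3 -a-> q3 -b-> q3 -c-> q3 -b-> q3 -a-> q3 -b-> q3 -b-> q3 -a-> q3 -a-> q3 -c-> q3 -c-> q3 -a-> q3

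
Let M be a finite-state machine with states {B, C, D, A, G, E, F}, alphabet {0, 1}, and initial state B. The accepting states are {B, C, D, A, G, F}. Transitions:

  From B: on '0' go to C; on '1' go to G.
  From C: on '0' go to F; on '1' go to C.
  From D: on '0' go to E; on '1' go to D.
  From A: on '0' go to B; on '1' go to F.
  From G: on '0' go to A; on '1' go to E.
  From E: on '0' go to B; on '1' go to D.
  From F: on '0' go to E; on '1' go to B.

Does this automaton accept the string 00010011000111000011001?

Yes

Trace: B -0-> C -0-> F -0-> E -1-> D -0-> E -0-> B -1-> G -1-> E -0-> B -0-> C -0-> F -1-> B -1-> G -1-> E -0-> B -0-> C -0-> F -0-> E -1-> D -1-> D -0-> E -0-> B -1-> G
End state G is accepting.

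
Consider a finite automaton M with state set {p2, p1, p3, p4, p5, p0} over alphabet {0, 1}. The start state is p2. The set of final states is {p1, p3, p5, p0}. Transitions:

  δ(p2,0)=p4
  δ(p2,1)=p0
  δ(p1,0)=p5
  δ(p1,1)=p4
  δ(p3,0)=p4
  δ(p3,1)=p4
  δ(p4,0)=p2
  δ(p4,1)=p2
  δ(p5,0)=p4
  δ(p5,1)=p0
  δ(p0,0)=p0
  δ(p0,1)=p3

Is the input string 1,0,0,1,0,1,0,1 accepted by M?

No

Trace: p2 -1-> p0 -0-> p0 -0-> p0 -1-> p3 -0-> p4 -1-> p2 -0-> p4 -1-> p2
End state p2 is not accepting.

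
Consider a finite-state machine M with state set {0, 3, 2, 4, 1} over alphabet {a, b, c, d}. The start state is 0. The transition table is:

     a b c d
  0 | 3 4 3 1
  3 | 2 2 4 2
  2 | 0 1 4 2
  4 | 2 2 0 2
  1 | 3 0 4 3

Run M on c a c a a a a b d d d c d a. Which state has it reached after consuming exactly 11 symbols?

2

Trace: 0 -c-> 3 -a-> 2 -c-> 4 -a-> 2 -a-> 0 -a-> 3 -a-> 2 -b-> 1 -d-> 3 -d-> 2 -d-> 2
After 11 symbols: 2.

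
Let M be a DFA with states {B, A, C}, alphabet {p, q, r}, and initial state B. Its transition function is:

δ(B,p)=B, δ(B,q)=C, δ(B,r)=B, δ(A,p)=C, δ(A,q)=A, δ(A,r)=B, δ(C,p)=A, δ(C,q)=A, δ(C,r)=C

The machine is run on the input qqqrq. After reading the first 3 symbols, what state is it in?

start at B
read 'q': B → C
read 'q': C → A
read 'q': A → A
After 3 symbols: A.

A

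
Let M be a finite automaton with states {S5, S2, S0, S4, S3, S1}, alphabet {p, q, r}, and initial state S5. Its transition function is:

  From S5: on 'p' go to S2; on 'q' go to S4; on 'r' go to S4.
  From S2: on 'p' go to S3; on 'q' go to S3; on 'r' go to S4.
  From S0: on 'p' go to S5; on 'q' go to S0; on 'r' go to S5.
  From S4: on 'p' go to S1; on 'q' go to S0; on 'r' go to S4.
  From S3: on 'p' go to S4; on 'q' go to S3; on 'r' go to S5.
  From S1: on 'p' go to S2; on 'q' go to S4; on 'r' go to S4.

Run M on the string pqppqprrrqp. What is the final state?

Trace: S5 -p-> S2 -q-> S3 -p-> S4 -p-> S1 -q-> S4 -p-> S1 -r-> S4 -r-> S4 -r-> S4 -q-> S0 -p-> S5

S5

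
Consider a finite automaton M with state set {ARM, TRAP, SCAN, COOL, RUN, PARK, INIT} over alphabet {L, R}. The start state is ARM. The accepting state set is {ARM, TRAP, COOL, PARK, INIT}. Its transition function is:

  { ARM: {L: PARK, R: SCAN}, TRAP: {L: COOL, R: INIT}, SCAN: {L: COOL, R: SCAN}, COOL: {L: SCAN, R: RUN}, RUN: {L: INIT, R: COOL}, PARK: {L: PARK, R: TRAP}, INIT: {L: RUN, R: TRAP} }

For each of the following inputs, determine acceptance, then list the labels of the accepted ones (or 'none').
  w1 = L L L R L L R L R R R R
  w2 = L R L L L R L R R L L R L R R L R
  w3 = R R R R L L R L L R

w1: Trace: ARM -L-> PARK -L-> PARK -L-> PARK -R-> TRAP -L-> COOL -L-> SCAN -R-> SCAN -L-> COOL -R-> RUN -R-> COOL -R-> RUN -R-> COOL  → end COOL, accepted
w2: Trace: ARM -L-> PARK -R-> TRAP -L-> COOL -L-> SCAN -L-> COOL -R-> RUN -L-> INIT -R-> TRAP -R-> INIT -L-> RUN -L-> INIT -R-> TRAP -L-> COOL -R-> RUN -R-> COOL -L-> SCAN -R-> SCAN  → end SCAN, rejected
w3: Trace: ARM -R-> SCAN -R-> SCAN -R-> SCAN -R-> SCAN -L-> COOL -L-> SCAN -R-> SCAN -L-> COOL -L-> SCAN -R-> SCAN  → end SCAN, rejected

w1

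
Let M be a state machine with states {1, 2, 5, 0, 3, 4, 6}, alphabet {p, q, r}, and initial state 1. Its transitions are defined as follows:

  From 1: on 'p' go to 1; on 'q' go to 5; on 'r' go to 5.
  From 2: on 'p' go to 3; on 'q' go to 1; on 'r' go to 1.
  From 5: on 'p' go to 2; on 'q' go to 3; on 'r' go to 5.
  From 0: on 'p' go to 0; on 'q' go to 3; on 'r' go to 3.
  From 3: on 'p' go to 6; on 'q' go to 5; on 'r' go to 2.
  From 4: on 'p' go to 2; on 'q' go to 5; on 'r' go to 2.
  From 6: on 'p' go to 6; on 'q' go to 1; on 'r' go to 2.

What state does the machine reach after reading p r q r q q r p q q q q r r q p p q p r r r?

5

1 → 1 → 5 → 3 → 2 → 1 → 5 → 5 → 2 → 1 → 5 → 3 → 5 → 5 → 5 → 3 → 6 → 6 → 1 → 1 → 5 → 5 → 5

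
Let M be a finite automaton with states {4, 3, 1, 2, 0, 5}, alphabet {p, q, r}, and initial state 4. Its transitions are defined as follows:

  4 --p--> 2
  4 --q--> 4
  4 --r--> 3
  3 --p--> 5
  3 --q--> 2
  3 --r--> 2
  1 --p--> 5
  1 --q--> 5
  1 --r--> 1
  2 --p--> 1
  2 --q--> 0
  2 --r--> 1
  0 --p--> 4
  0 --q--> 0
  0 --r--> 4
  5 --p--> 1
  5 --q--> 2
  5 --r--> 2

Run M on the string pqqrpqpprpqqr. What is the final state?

4

Trace: 4 -p-> 2 -q-> 0 -q-> 0 -r-> 4 -p-> 2 -q-> 0 -p-> 4 -p-> 2 -r-> 1 -p-> 5 -q-> 2 -q-> 0 -r-> 4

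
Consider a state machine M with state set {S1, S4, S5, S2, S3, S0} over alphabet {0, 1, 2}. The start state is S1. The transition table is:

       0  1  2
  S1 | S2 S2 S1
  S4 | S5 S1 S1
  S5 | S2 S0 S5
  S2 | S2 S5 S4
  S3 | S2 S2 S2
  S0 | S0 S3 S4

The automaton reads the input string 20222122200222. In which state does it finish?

start at S1
read '2': S1 → S1
read '0': S1 → S2
read '2': S2 → S4
read '2': S4 → S1
read '2': S1 → S1
read '1': S1 → S2
read '2': S2 → S4
read '2': S4 → S1
read '2': S1 → S1
read '0': S1 → S2
read '0': S2 → S2
read '2': S2 → S4
read '2': S4 → S1
read '2': S1 → S1

S1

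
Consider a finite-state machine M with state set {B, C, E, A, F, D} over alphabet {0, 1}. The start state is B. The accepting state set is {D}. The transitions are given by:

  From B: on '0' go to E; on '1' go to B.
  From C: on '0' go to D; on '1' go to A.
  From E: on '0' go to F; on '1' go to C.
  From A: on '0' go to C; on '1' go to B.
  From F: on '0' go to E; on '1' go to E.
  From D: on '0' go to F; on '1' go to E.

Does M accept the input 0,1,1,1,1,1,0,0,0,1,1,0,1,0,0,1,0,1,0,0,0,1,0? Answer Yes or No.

start at B
read '0': B → E
read '1': E → C
read '1': C → A
read '1': A → B
read '1': B → B
read '1': B → B
read '0': B → E
read '0': E → F
read '0': F → E
read '1': E → C
read '1': C → A
read '0': A → C
read '1': C → A
read '0': A → C
read '0': C → D
read '1': D → E
read '0': E → F
read '1': F → E
read '0': E → F
read '0': F → E
read '0': E → F
read '1': F → E
read '0': E → F
End state F is not accepting.

No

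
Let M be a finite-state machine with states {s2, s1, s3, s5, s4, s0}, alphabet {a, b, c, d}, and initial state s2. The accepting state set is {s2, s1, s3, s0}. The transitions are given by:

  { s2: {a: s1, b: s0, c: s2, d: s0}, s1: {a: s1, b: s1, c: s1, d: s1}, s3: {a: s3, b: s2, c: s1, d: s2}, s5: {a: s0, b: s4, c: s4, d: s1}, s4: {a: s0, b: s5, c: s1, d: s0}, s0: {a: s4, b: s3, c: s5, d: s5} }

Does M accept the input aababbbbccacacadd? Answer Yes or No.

Trace: s2 -a-> s1 -a-> s1 -b-> s1 -a-> s1 -b-> s1 -b-> s1 -b-> s1 -b-> s1 -c-> s1 -c-> s1 -a-> s1 -c-> s1 -a-> s1 -c-> s1 -a-> s1 -d-> s1 -d-> s1
End state s1 is accepting.

Yes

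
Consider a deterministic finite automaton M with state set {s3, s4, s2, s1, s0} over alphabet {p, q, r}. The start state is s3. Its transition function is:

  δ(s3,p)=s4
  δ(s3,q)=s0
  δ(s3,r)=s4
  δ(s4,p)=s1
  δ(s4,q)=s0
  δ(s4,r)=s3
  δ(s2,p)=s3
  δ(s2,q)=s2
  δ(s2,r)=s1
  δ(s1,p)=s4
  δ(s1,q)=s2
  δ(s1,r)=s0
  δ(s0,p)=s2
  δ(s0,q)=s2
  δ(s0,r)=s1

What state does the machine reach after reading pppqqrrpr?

s1

start at s3
read 'p': s3 → s4
read 'p': s4 → s1
read 'p': s1 → s4
read 'q': s4 → s0
read 'q': s0 → s2
read 'r': s2 → s1
read 'r': s1 → s0
read 'p': s0 → s2
read 'r': s2 → s1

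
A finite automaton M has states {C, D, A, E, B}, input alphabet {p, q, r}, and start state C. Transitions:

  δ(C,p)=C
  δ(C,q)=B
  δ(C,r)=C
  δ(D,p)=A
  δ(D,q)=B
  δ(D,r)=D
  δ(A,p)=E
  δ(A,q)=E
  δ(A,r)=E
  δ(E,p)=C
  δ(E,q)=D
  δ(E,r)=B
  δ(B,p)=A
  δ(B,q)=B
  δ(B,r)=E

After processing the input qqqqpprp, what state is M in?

A

Trace: C -q-> B -q-> B -q-> B -q-> B -p-> A -p-> E -r-> B -p-> A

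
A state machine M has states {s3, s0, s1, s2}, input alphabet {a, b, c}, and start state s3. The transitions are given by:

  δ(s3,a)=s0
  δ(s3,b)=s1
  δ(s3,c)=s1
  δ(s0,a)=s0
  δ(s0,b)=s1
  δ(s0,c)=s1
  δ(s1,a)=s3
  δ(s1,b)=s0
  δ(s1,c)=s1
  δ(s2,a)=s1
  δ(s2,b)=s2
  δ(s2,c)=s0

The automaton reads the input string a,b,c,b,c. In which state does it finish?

s3 → s0 → s1 → s1 → s0 → s1

s1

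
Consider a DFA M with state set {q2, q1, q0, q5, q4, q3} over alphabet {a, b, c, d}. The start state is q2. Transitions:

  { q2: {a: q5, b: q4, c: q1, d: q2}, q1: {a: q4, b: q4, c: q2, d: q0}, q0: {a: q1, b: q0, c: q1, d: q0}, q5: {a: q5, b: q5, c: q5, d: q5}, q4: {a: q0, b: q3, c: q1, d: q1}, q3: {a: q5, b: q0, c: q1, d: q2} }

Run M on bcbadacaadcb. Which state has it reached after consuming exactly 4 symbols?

q0

Trace: q2 -b-> q4 -c-> q1 -b-> q4 -a-> q0
After 4 symbols: q0.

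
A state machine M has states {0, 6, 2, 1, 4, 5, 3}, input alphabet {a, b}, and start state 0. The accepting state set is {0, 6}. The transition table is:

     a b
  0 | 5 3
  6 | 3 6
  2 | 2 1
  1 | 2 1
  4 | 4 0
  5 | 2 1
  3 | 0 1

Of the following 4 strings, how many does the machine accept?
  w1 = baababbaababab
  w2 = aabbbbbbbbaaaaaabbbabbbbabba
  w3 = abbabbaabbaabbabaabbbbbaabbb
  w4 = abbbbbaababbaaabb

0

w1: Trace: 0 -b-> 3 -a-> 0 -a-> 5 -b-> 1 -a-> 2 -b-> 1 -b-> 1 -a-> 2 -a-> 2 -b-> 1 -a-> 2 -b-> 1 -a-> 2 -b-> 1  → end 1, rejected
w2: Trace: 0 -a-> 5 -a-> 2 -b-> 1 -b-> 1 -b-> 1 -b-> 1 -b-> 1 -b-> 1 -b-> 1 -b-> 1 -a-> 2 -a-> 2 -a-> 2 -a-> 2 -a-> 2 -a-> 2 -b-> 1 -b-> 1 -b-> 1 -a-> 2 -b-> 1 -b-> 1 -b-> 1 -b-> 1 -a-> 2 -b-> 1 -b-> 1 -a-> 2  → end 2, rejected
w3: Trace: 0 -a-> 5 -b-> 1 -b-> 1 -a-> 2 -b-> 1 -b-> 1 -a-> 2 -a-> 2 -b-> 1 -b-> 1 -a-> 2 -a-> 2 -b-> 1 -b-> 1 -a-> 2 -b-> 1 -a-> 2 -a-> 2 -b-> 1 -b-> 1 -b-> 1 -b-> 1 -b-> 1 -a-> 2 -a-> 2 -b-> 1 -b-> 1 -b-> 1  → end 1, rejected
w4: Trace: 0 -a-> 5 -b-> 1 -b-> 1 -b-> 1 -b-> 1 -b-> 1 -a-> 2 -a-> 2 -b-> 1 -a-> 2 -b-> 1 -b-> 1 -a-> 2 -a-> 2 -a-> 2 -b-> 1 -b-> 1  → end 1, rejected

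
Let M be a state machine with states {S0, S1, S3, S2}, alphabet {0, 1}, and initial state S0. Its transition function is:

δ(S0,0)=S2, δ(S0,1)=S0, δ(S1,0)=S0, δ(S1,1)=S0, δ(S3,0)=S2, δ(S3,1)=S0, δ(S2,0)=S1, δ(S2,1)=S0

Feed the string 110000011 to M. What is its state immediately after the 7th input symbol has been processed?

S1

Trace: S0 -1-> S0 -1-> S0 -0-> S2 -0-> S1 -0-> S0 -0-> S2 -0-> S1
After 7 symbols: S1.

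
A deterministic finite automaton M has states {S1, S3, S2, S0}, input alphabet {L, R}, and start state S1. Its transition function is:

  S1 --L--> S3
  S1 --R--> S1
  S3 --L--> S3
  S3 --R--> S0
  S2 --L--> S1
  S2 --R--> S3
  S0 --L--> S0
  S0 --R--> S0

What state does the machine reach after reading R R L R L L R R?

S1 → S1 → S1 → S3 → S0 → S0 → S0 → S0 → S0

S0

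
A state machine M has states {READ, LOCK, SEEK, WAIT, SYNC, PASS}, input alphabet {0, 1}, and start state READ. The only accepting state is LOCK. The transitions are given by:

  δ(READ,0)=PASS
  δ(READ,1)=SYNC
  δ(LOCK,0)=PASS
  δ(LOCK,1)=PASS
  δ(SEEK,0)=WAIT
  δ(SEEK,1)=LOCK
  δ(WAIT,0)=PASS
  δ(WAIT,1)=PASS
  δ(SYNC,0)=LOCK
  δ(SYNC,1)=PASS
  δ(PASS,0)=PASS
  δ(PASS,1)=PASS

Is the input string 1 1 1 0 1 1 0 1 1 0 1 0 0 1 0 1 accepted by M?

READ → SYNC → PASS → PASS → PASS → PASS → PASS → PASS → PASS → PASS → PASS → PASS → PASS → PASS → PASS → PASS → PASS
End state PASS is not accepting.

No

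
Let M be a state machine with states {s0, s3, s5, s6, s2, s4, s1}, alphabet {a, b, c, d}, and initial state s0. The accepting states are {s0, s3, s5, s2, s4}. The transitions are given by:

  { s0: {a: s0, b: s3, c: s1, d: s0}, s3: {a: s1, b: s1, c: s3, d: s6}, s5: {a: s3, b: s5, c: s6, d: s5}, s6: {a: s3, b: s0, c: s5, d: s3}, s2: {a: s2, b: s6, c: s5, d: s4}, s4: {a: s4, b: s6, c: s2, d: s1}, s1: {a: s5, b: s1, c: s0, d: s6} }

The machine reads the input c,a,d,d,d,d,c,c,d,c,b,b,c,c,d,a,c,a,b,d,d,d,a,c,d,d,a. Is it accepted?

s0 → s1 → s5 → s5 → s5 → s5 → s5 → s6 → s5 → s5 → s6 → s0 → s3 → s3 → s3 → s6 → s3 → s3 → s1 → s1 → s6 → s3 → s6 → s3 → s3 → s6 → s3 → s1
End state s1 is not accepting.

No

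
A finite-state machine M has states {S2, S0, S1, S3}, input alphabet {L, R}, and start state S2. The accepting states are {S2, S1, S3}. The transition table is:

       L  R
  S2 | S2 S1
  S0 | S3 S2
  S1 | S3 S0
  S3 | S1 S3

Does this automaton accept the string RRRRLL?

S2 → S1 → S0 → S2 → S1 → S3 → S1
End state S1 is accepting.

Yes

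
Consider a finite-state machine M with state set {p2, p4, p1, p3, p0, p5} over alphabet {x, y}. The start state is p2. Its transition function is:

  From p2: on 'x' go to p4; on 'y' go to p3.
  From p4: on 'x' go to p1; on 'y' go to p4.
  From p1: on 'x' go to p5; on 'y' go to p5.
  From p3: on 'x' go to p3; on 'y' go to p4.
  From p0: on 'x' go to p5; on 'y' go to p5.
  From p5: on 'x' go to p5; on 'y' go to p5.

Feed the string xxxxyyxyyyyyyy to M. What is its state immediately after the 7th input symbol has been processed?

p2 → p4 → p1 → p5 → p5 → p5 → p5 → p5
After 7 symbols: p5.

p5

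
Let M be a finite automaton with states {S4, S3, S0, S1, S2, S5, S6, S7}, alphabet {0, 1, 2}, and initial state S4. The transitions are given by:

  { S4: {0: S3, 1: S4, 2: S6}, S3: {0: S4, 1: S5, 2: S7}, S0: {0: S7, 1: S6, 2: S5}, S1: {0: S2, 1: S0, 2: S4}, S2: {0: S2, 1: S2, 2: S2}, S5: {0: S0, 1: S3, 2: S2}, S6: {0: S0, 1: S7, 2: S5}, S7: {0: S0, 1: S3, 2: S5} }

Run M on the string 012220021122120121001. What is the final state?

start at S4
read '0': S4 → S3
read '1': S3 → S5
read '2': S5 → S2
read '2': S2 → S2
read '2': S2 → S2
read '0': S2 → S2
read '0': S2 → S2
read '2': S2 → S2
read '1': S2 → S2
read '1': S2 → S2
read '2': S2 → S2
read '2': S2 → S2
read '1': S2 → S2
read '2': S2 → S2
read '0': S2 → S2
read '1': S2 → S2
read '2': S2 → S2
read '1': S2 → S2
read '0': S2 → S2
read '0': S2 → S2
read '1': S2 → S2

S2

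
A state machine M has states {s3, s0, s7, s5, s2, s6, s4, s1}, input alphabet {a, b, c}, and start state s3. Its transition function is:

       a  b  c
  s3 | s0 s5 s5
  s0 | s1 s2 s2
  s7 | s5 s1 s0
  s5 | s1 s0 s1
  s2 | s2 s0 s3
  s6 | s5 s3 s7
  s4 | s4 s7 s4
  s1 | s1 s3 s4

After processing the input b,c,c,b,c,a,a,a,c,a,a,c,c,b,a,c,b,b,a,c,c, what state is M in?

s4

Trace: s3 -b-> s5 -c-> s1 -c-> s4 -b-> s7 -c-> s0 -a-> s1 -a-> s1 -a-> s1 -c-> s4 -a-> s4 -a-> s4 -c-> s4 -c-> s4 -b-> s7 -a-> s5 -c-> s1 -b-> s3 -b-> s5 -a-> s1 -c-> s4 -c-> s4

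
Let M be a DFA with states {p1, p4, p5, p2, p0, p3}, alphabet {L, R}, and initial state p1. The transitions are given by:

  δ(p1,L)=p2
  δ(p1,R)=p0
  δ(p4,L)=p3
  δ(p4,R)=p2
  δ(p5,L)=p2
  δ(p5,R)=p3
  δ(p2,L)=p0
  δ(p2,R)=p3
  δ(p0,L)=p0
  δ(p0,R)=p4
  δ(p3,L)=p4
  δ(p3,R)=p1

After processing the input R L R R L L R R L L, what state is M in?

start at p1
read 'R': p1 → p0
read 'L': p0 → p0
read 'R': p0 → p4
read 'R': p4 → p2
read 'L': p2 → p0
read 'L': p0 → p0
read 'R': p0 → p4
read 'R': p4 → p2
read 'L': p2 → p0
read 'L': p0 → p0

p0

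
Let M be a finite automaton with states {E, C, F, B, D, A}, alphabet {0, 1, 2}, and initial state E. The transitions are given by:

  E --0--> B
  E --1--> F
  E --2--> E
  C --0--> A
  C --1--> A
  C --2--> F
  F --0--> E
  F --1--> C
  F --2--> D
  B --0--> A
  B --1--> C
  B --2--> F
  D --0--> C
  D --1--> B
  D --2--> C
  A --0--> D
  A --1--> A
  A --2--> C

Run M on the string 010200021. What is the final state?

start at E
read '0': E → B
read '1': B → C
read '0': C → A
read '2': A → C
read '0': C → A
read '0': A → D
read '0': D → C
read '2': C → F
read '1': F → C

C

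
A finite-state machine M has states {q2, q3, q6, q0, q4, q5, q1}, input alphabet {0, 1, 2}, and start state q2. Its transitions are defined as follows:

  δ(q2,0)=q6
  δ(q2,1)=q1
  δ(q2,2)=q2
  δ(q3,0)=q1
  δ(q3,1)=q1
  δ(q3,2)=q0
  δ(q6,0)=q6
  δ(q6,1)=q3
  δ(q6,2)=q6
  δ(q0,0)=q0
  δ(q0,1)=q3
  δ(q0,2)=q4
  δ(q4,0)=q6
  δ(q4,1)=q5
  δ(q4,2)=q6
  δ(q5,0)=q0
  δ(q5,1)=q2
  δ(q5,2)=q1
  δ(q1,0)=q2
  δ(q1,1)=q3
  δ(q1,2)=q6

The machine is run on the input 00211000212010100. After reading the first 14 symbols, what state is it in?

q2 → q6 → q6 → q6 → q3 → q1 → q2 → q6 → q6 → q6 → q3 → q0 → q0 → q3 → q1
After 14 symbols: q1.

q1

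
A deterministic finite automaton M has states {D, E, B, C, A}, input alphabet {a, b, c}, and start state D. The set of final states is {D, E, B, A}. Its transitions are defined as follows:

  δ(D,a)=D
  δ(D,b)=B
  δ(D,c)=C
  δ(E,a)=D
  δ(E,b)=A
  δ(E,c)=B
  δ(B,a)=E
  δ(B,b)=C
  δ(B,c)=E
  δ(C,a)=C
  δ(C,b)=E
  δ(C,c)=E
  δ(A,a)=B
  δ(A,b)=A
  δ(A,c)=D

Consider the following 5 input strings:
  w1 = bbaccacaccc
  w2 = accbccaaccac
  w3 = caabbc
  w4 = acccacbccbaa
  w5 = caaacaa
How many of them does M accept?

4

w1:
  start at D
  read 'b': D → B
  read 'b': B → C
  read 'a': C → C
  read 'c': C → E
  read 'c': E → B
  read 'a': B → E
  read 'c': E → B
  read 'a': B → E
  read 'c': E → B
  read 'c': B → E
  read 'c': E → B
  end B, accepted
w2:
  start at D
  read 'a': D → D
  read 'c': D → C
  read 'c': C → E
  read 'b': E → A
  read 'c': A → D
  read 'c': D → C
  read 'a': C → C
  read 'a': C → C
  read 'c': C → E
  read 'c': E → B
  read 'a': B → E
  read 'c': E → B
  end B, accepted
w3:
  start at D
  read 'c': D → C
  read 'a': C → C
  read 'a': C → C
  read 'b': C → E
  read 'b': E → A
  read 'c': A → D
  end D, accepted
w4:
  start at D
  read 'a': D → D
  read 'c': D → C
  read 'c': C → E
  read 'c': E → B
  read 'a': B → E
  read 'c': E → B
  read 'b': B → C
  read 'c': C → E
  read 'c': E → B
  read 'b': B → C
  read 'a': C → C
  read 'a': C → C
  end C, rejected
w5:
  start at D
  read 'c': D → C
  read 'a': C → C
  read 'a': C → C
  read 'a': C → C
  read 'c': C → E
  read 'a': E → D
  read 'a': D → D
  end D, accepted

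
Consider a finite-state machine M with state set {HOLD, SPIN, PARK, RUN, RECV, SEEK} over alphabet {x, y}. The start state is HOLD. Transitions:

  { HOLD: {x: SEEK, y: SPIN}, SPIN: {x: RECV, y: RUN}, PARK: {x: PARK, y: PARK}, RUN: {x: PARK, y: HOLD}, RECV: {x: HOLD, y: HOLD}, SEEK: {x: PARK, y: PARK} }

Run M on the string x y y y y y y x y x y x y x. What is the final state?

Trace: HOLD -x-> SEEK -y-> PARK -y-> PARK -y-> PARK -y-> PARK -y-> PARK -y-> PARK -x-> PARK -y-> PARK -x-> PARK -y-> PARK -x-> PARK -y-> PARK -x-> PARK

PARK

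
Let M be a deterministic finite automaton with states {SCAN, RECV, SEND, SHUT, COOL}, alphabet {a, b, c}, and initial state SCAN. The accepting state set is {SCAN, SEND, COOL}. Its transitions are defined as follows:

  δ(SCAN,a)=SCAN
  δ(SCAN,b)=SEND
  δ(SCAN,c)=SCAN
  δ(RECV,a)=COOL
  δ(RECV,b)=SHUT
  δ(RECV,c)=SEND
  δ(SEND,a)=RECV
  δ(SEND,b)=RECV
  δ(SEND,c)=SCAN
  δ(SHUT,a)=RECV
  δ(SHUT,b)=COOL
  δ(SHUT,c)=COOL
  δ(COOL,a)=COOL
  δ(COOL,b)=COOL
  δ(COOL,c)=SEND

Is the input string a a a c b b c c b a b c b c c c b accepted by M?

Trace: SCAN -a-> SCAN -a-> SCAN -a-> SCAN -c-> SCAN -b-> SEND -b-> RECV -c-> SEND -c-> SCAN -b-> SEND -a-> RECV -b-> SHUT -c-> COOL -b-> COOL -c-> SEND -c-> SCAN -c-> SCAN -b-> SEND
End state SEND is accepting.

Yes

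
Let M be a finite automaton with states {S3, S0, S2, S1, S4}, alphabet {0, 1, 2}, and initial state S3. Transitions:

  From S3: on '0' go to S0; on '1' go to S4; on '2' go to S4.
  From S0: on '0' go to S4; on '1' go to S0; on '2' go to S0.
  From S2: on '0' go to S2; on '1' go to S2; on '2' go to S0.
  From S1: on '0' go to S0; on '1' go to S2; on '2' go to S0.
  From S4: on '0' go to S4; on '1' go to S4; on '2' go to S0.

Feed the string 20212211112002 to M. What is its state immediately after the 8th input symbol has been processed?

start at S3
read '2': S3 → S4
read '0': S4 → S4
read '2': S4 → S0
read '1': S0 → S0
read '2': S0 → S0
read '2': S0 → S0
read '1': S0 → S0
read '1': S0 → S0
After 8 symbols: S0.

S0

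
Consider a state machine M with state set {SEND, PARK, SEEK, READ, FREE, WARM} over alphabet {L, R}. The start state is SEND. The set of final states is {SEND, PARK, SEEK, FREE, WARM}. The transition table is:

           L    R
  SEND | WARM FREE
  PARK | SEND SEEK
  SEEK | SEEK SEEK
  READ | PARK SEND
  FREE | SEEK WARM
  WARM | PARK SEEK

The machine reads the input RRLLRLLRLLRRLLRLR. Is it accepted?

Trace: SEND -R-> FREE -R-> WARM -L-> PARK -L-> SEND -R-> FREE -L-> SEEK -L-> SEEK -R-> SEEK -L-> SEEK -L-> SEEK -R-> SEEK -R-> SEEK -L-> SEEK -L-> SEEK -R-> SEEK -L-> SEEK -R-> SEEK
End state SEEK is accepting.

Yes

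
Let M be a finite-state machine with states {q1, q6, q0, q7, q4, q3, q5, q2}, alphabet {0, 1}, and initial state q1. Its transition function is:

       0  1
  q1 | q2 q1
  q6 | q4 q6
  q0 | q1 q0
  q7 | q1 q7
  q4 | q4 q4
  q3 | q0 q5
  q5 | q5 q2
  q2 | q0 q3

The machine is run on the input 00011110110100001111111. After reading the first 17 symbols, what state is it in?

q0

Trace: q1 -0-> q2 -0-> q0 -0-> q1 -1-> q1 -1-> q1 -1-> q1 -1-> q1 -0-> q2 -1-> q3 -1-> q5 -0-> q5 -1-> q2 -0-> q0 -0-> q1 -0-> q2 -0-> q0 -1-> q0
After 17 symbols: q0.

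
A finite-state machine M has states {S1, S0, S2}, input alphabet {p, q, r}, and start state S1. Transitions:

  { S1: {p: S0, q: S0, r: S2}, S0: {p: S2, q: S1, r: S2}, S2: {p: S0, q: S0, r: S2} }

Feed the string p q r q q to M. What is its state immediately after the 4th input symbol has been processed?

S0

start at S1
read 'p': S1 → S0
read 'q': S0 → S1
read 'r': S1 → S2
read 'q': S2 → S0
After 4 symbols: S0.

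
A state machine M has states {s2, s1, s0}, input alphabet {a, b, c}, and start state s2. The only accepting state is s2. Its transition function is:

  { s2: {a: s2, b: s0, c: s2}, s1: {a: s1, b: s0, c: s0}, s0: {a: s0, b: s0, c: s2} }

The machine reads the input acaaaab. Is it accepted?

No

s2 → s2 → s2 → s2 → s2 → s2 → s2 → s0
End state s0 is not accepting.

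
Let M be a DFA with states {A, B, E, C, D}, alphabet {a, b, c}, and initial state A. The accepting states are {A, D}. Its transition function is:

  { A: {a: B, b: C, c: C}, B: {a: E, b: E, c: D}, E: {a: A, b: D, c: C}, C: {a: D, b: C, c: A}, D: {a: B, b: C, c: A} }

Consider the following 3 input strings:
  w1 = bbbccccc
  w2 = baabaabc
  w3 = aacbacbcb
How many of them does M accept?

1

w1:
  start at A
  read 'b': A → C
  read 'b': C → C
  read 'b': C → C
  read 'c': C → A
  read 'c': A → C
  read 'c': C → A
  read 'c': A → C
  read 'c': C → A
  end A, accepted
w2:
  start at A
  read 'b': A → C
  read 'a': C → D
  read 'a': D → B
  read 'b': B → E
  read 'a': E → A
  read 'a': A → B
  read 'b': B → E
  read 'c': E → C
  end C, rejected
w3:
  start at A
  read 'a': A → B
  read 'a': B → E
  read 'c': E → C
  read 'b': C → C
  read 'a': C → D
  read 'c': D → A
  read 'b': A → C
  read 'c': C → A
  read 'b': A → C
  end C, rejected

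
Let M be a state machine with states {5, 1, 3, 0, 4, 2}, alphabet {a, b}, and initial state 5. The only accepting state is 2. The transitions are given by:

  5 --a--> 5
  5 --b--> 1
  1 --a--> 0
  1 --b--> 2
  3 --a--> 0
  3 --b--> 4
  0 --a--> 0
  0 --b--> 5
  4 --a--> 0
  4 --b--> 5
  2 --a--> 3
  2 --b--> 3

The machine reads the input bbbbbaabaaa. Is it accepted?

No

Trace: 5 -b-> 1 -b-> 2 -b-> 3 -b-> 4 -b-> 5 -a-> 5 -a-> 5 -b-> 1 -a-> 0 -a-> 0 -a-> 0
End state 0 is not accepting.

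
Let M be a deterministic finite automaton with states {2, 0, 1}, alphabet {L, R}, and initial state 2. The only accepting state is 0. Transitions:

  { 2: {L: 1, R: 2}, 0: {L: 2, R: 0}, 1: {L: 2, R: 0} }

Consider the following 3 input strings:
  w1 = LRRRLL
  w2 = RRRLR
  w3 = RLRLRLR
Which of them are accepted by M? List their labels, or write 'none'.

w2, w3

w1: 2 → 1 → 0 → 0 → 0 → 2 → 1  → end 1, rejected
w2: 2 → 2 → 2 → 2 → 1 → 0  → end 0, accepted
w3: 2 → 2 → 1 → 0 → 2 → 2 → 1 → 0  → end 0, accepted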